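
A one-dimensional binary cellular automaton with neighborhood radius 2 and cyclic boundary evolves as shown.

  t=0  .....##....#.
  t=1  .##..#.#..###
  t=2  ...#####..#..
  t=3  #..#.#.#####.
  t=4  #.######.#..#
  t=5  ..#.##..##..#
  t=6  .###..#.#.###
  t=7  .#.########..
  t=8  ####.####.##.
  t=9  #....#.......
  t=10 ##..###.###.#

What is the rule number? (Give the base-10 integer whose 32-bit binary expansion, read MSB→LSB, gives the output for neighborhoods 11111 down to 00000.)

2545159669

  #####|#  b31=1 t=2,i=5
  ####.|.  b30=0 t=2,i=6
  ###.#|.  b29=0 t=1,i=12
  ###..|#  b28=1 t=2,i=7
  ##.##|.  b27=0 t=1,i=0
  ##.#.|#  b26=1 t=3,i=12
  ##..#|#  b25=1 t=1,i=3
  ##...|#  b24=1 t=0,i=7
  #.###|#  b23=1 t=3,i=7
  #.##.|.  b22=0 t=1,i=1
  #.#.#|#  b21=1 t=3,i=5
  #.#..|#  b20=1 t=1,i=7
  #..##|.  b19=0 t=1,i=9
  #..#.|#  b18=1 t=1,i=4
  #...#|.  b17=0 t=7,i=12
  #....|.  b16=0 t=0,i=0
  .####|.  b15=0 t=2,i=4
  .###.|.  b14=0 t=1,i=11
  .##.#|.  b13=0 t=4,i=0
  .##..|.  b12=0 t=0,i=6
  .#.##|#  b11=1 t=3,i=6
  .#.#.|#  b10=1 t=1,i=6
  .#..#|.  b9=0 t=1,i=8
  .#...|#  b8=1 t=0,i=12
  ..###|#  b7=1 t=1,i=10
  ..##.|#  b6=1 t=0,i=5
  ..#.#|#  b5=1 t=1,i=5
  ..#..|#  b4=1 t=0,i=11
  ...##|.  b3=0 t=0,i=4
  ...#.|#  b2=1 t=0,i=10
  ....#|.  b1=0 t=0,i=3
  .....|#  b0=1 t=0,i=1
  bits 10010111101101000000110111110101 = 2545159669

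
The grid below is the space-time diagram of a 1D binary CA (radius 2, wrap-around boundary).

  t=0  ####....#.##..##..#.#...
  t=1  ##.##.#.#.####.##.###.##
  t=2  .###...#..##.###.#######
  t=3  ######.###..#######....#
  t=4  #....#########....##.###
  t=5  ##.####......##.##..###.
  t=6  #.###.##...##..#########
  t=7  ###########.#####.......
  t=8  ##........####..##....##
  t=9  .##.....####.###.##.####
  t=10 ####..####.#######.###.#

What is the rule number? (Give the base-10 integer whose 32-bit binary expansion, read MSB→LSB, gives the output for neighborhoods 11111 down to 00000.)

1004197562

  nb #####: next=.  (t=2,i=19, bit31=0)
  nb ####.: next=.  (t=0,i=2, bit30=0)
  nb ###.#: next=#  (t=1,i=1, bit29=1)
  nb ###..: next=#  (t=0,i=3, bit28=1)
  nb ##.##: next=#  (t=1,i=2, bit27=1)
  nb ##.#.: next=.  (t=1,i=5, bit26=0)
  nb ##..#: next=#  (t=0,i=12, bit25=1)
  nb ##...: next=#  (t=0,i=4, bit24=1)
  nb #.###: next=#  (t=1,i=10, bit23=1)
  nb #.##.: next=#  (t=0,i=10, bit22=1)
  nb #.#.#: next=.  (t=1,i=6, bit21=0)
  nb #.#..: next=#  (t=0,i=20, bit20=1)
  nb #..##: next=#  (t=0,i=13, bit19=1)
  nb #..#.: next=.  (t=0,i=17, bit18=0)
  nb #...#: next=#  (t=0,i=22, bit17=1)
  nb #....: next=.  (t=0,i=5, bit16=0)
  nb .####: next=#  (t=0,i=1, bit15=1)
  nb .###.: next=#  (t=1,i=19, bit14=1)
  nb .##.#: next=.  (t=1,i=4, bit13=0)
  nb .##..: next=#  (t=0,i=11, bit12=1)
  nb .#.##: next=.  (t=0,i=9, bit11=0)
  nb .#.#.: next=#  (t=0,i=19, bit10=1)
  nb .#..#: next=#  (t=2,i=8, bit9=1)
  nb .#...: next=.  (t=0,i=21, bit8=0)
  nb ..###: next=#  (t=0,i=0, bit7=1)
  nb ..##.: next=.  (t=0,i=14, bit6=0)
  nb ..#.#: next=#  (t=0,i=8, bit5=1)
  nb ..#..: next=#  (t=2,i=7, bit4=1)
  nb ...##: next=#  (t=0,i=23, bit3=1)
  nb ...#.: next=.  (t=0,i=7, bit2=0)
  nb ....#: next=#  (t=0,i=6, bit1=1)
  nb .....: next=.  (t=5,i=9, bit0=0)
  bits 00111011110110101101011010111010 = 1004197562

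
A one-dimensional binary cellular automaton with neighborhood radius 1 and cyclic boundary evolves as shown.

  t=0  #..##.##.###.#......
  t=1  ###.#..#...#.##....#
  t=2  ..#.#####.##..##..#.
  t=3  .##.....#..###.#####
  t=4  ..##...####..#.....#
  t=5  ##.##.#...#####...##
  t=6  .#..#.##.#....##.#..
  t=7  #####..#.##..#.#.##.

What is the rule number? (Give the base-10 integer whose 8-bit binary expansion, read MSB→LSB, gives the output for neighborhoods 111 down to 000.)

86

  nb ###: next=.  (t=0,i=10, bit7=0)
  nb ##.: next=#  (t=0,i=4, bit6=1)
  nb #.#: next=.  (t=0,i=5, bit5=0)
  nb #..: next=#  (t=0,i=1, bit4=1)
  nb .##: next=.  (t=0,i=3, bit3=0)
  nb .#.: next=#  (t=0,i=0, bit2=1)
  nb ..#: next=#  (t=0,i=2, bit1=1)
  nb ...: next=.  (t=0,i=15, bit0=0)
  bits 01010110 = 86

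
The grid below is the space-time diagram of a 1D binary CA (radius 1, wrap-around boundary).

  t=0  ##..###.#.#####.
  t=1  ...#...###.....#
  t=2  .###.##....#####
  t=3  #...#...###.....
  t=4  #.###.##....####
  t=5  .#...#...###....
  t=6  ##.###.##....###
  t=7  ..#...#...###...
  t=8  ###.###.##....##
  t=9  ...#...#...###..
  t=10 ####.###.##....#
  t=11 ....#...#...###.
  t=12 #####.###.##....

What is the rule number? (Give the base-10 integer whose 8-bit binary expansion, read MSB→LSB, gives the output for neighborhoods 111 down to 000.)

  nb ###: next=.  (t=0,i=5, bit7=0)
  nb ##.: next=.  (t=0,i=1, bit6=0)
  nb #.#: next=#  (t=0,i=7, bit5=1)
  nb #..: next=.  (t=0,i=2, bit4=0)
  nb .##: next=.  (t=0,i=0, bit3=0)
  nb .#.: next=#  (t=0,i=8, bit2=1)
  nb ..#: next=#  (t=0,i=3, bit1=1)
  nb ...: next=#  (t=1,i=1, bit0=1)
  bits 00100111 = 39

39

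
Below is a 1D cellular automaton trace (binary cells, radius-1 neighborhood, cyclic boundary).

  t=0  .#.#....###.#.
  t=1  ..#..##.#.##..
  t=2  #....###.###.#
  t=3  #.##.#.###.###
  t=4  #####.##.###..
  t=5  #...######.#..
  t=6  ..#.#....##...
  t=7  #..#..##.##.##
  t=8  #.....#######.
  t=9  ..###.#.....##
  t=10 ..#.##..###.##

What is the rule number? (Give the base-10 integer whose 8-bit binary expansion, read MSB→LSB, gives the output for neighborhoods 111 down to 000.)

  [7] ### => .  t=0,i=9
  [6] ##. => #  t=0,i=10
  [5] #.# => #  t=0,i=2
  [4] #.. => .  t=0,i=4
  [3] .## => #  t=0,i=8
  [2] .#. => .  t=0,i=1
  [1] ..# => .  t=0,i=0
  [0] ... => #  t=0,i=5
  bits 01101001 = 105

105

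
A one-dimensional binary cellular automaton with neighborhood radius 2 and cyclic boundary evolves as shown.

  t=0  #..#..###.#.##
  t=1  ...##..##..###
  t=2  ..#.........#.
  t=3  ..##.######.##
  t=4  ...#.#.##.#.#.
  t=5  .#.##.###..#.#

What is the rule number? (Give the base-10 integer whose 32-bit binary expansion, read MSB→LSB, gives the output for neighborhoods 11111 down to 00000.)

  nb #####: next=#  (t=3,i=7, bit31=1)
  nb ####.: next=.  (t=3,i=9, bit30=0)
  nb ###.#: next=#  (t=0,i=8, bit29=1)
  nb ###..: next=.  (t=0,i=0, bit28=0)
  nb ##.##: next=.  (t=3,i=4, bit27=0)
  nb ##.#.: next=.  (t=0,i=9, bit26=0)
  nb ##..#: next=.  (t=0,i=1, bit25=0)
  nb ##...: next=.  (t=1,i=0, bit24=0)
  nb #.###: next=#  (t=0,i=12, bit23=1)
  nb #.##.: next=#  (t=3,i=12, bit22=1)
  nb #.#.#: next=.  (t=0,i=10, bit21=0)
  nb #.#..: next=.  (t=4,i=12, bit20=0)
  nb #..##: next=.  (t=0,i=5, bit19=0)
  nb #..#.: next=.  (t=0,i=2, bit18=0)
  nb #...#: next=.  (t=1,i=1, bit17=0)
  nb #....: next=.  (t=2,i=4, bit16=0)
  nb .####: next=.  (t=3,i=6, bit15=0)
  nb .###.: next=#  (t=0,i=7, bit14=1)
  nb .##.#: next=#  (t=3,i=3, bit13=1)
  nb .##..: next=.  (t=1,i=4, bit12=0)
  nb .#.##: next=#  (t=0,i=11, bit11=1)
  nb .#.#.: next=#  (t=4,i=4, bit10=1)
  nb .#..#: next=#  (t=0,i=4, bit9=1)
  nb .#...: next=#  (t=2,i=3, bit8=1)
  nb ..###: next=.  (t=0,i=6, bit7=0)
  nb ..##.: next=.  (t=1,i=3, bit6=0)
  nb ..#.#: next=#  (t=4,i=3, bit5=1)
  nb ..#..: next=#  (t=0,i=3, bit4=1)
  nb ...##: next=#  (t=1,i=2, bit3=1)
  nb ...#.: next=.  (t=2,i=1, bit2=0)
  nb ....#: next=#  (t=2,i=10, bit1=1)
  nb .....: next=#  (t=2,i=5, bit0=1)
  bits 10100000110000000110111100111011 = 2696965947

2696965947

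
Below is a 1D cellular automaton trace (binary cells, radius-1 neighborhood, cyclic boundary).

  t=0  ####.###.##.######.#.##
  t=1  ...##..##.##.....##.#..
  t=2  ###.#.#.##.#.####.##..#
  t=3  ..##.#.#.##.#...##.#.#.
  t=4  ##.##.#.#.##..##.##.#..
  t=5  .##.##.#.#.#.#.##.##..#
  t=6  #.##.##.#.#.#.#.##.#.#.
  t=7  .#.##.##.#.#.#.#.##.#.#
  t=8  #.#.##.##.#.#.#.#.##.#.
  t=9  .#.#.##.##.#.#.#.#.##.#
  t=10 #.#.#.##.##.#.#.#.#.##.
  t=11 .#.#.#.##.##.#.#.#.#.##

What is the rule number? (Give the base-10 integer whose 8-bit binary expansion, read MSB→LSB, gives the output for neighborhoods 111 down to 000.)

99

  nb ###: next=.  (t=0,i=0, bit7=0)
  nb ##.: next=#  (t=0,i=3, bit6=1)
  nb #.#: next=#  (t=0,i=4, bit5=1)
  nb #..: next=.  (t=1,i=5, bit4=0)
  nb .##: next=.  (t=0,i=5, bit3=0)
  nb .#.: next=.  (t=0,i=19, bit2=0)
  nb ..#: next=#  (t=1,i=2, bit1=1)
  nb ...: next=#  (t=1,i=0, bit0=1)
  bits 01100011 = 99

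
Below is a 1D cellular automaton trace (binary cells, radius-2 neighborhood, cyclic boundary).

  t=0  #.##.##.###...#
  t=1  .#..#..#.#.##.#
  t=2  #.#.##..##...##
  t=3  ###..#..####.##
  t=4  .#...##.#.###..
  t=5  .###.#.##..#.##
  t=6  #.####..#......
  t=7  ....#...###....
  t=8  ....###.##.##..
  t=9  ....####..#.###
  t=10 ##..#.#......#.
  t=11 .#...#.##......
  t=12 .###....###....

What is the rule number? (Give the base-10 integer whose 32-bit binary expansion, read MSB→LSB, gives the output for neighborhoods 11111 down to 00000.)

  #####|.  b31=0 t=3,i=0
  ####.|#  b30=1 t=3,i=1
  ###.#|#  b29=1 t=2,i=0
  ###..|.  b28=0 t=0,i=10
  ##.##|#  b27=1 t=0,i=1
  ##.#.|#  b26=1 t=1,i=13
  ##..#|.  b25=0 t=2,i=6
  ##...|#  b24=1 t=0,i=11
  #.###|.  b23=0 t=0,i=8
  #.##.|.  b22=0 t=0,i=2
  #.#.#|#  b21=1 t=1,i=9
  #.#..|.  b20=0 t=1,i=1
  #..##|.  b19=0 t=2,i=7
  #..#.|.  b18=0 t=1,i=3
  #...#|#  b17=1 t=0,i=12
  #....|#  b16=1 t=6,i=10
  .####|.  b15=0 t=3,i=9
  .###.|#  b14=1 t=0,i=9
  .##.#|.  b13=0 t=0,i=0
  .##..|#  b12=1 t=2,i=5
  .#.##|.  b11=0 t=1,i=10
  .#.#.|#  b10=1 t=1,i=0
  .#..#|#  b9=1 t=1,i=2
  .#...|#  b8=1 t=4,i=2
  ..###|#  b7=1 t=2,i=13
  ..##.|#  b6=1 t=0,i=14
  ..#.#|.  b5=0 t=1,i=7
  ..#..|#  b4=1 t=1,i=4
  ...##|.  b3=0 t=0,i=13
  ...#.|.  b2=0 t=4,i=0
  ....#|.  b1=0 t=6,i=13
  .....|.  b0=0 t=6,i=11
  bits 01101101001000110101011111010000 = 1831032784

1831032784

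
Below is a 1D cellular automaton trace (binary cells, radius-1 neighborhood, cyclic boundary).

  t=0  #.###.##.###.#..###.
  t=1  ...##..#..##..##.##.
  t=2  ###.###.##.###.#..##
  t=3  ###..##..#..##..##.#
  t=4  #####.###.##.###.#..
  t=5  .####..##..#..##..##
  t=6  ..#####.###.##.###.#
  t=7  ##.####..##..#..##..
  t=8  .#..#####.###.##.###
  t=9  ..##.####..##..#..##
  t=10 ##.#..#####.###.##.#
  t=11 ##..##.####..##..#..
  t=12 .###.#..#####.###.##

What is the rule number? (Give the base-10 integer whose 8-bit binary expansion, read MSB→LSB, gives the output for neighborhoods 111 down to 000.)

  ###|#  b7=1 t=0,i=3
  ##.|#  b6=1 t=0,i=4
  #.#|.  b5=0 t=0,i=1
  #..|#  b4=1 t=0,i=14
  .##|.  b3=0 t=0,i=2
  .#.|.  b2=0 t=0,i=0
  ..#|#  b1=1 t=0,i=15
  ...|#  b0=1 t=1,i=0
  bits 11010011 = 211

211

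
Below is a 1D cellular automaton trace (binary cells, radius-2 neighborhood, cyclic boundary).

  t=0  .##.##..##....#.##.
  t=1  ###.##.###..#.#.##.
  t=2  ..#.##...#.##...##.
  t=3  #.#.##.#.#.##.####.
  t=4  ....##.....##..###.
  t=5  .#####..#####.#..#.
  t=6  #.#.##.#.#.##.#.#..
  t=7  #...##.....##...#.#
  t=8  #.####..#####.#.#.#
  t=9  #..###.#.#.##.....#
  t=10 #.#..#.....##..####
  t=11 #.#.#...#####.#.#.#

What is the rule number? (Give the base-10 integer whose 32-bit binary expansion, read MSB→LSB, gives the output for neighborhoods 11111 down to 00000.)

1885253739

  nb #####: next=.  (t=5,i=3, bit31=0)
  nb ####.: next=#  (t=3,i=16, bit30=1)
  nb ###.#: next=#  (t=1,i=2, bit29=1)
  nb ###..: next=#  (t=1,i=9, bit28=1)
  nb ##.##: next=.  (t=0,i=3, bit27=0)
  nb ##.#.: next=.  (t=3,i=6, bit26=0)
  nb ##..#: next=.  (t=0,i=6, bit25=0)
  nb ##...: next=.  (t=0,i=10, bit24=0)
  nb #.###: next=.  (t=1,i=0, bit23=0)
  nb #.##.: next=#  (t=0,i=4, bit22=1)
  nb #.#.#: next=.  (t=1,i=14, bit21=0)
  nb #.#..: next=#  (t=5,i=14, bit20=1)
  nb #..##: next=#  (t=0,i=0, bit19=1)
  nb #..#.: next=#  (t=1,i=11, bit18=1)
  nb #...#: next=#  (t=2,i=0, bit17=1)
  nb #....: next=.  (t=0,i=11, bit16=0)
  nb .####: next=#  (t=3,i=15, bit15=1)
  nb .###.: next=.  (t=1,i=1, bit14=0)
  nb .##.#: next=#  (t=0,i=2, bit13=1)
  nb .##..: next=#  (t=0,i=5, bit12=1)
  nb .#.##: next=.  (t=0,i=15, bit11=0)
  nb .#.#.: next=.  (t=1,i=13, bit10=0)
  nb .#..#: next=.  (t=5,i=15, bit9=0)
  nb .#...: next=.  (t=10,i=6, bit8=0)
  nb ..###: next=.  (t=4,i=15, bit7=0)
  nb ..##.: next=#  (t=0,i=1, bit6=1)
  nb ..#.#: next=#  (t=0,i=14, bit5=1)
  nb ..#..: next=.  (t=5,i=17, bit4=0)
  nb ...##: next=#  (t=2,i=15, bit3=1)
  nb ...#.: next=.  (t=0,i=13, bit2=0)
  nb ....#: next=#  (t=0,i=12, bit1=1)
  nb .....: next=#  (t=4,i=1, bit0=1)
  bits 01110000010111101011000001101011 = 1885253739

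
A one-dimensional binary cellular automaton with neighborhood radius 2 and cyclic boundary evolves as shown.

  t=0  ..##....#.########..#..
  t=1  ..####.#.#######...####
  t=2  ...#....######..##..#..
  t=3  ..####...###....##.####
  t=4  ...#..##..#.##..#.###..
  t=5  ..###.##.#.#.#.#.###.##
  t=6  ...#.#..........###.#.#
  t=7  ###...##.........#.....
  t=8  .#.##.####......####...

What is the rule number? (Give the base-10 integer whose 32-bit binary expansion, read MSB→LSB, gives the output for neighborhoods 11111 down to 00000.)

  ##### -> #   bit 31 = 1  t=0,i=12
  ####. -> .   bit 30 = 0  t=0,i=16
  ###.# -> .   bit 29 = 0  t=1,i=5
  ###.. -> .   bit 28 = 0  t=0,i=17
  ##.## -> #   bit 27 = 1  t=3,i=18
  ##.#. -> .   bit 26 = 0  t=1,i=6
  ##..# -> .   bit 25 = 0  t=0,i=18
  ##... -> #   bit 24 = 1  t=0,i=4
  #.### -> #   bit 23 = 1  t=0,i=10
  #.##. -> .   bit 22 = 0  t=4,i=12
  #.#.# -> .   bit 21 = 0  t=1,i=7
  #.#.. -> .   bit 20 = 0  t=6,i=5
  #..## -> .   bit 19 = 0  t=1,i=1
  #..#. -> #   bit 18 = 1  t=0,i=19
  #...# -> #   bit 17 = 1  t=1,i=17
  #.... -> #   bit 16 = 1  t=0,i=5
  .#### -> #   bit 15 = 1  t=0,i=11
  .###. -> #   bit 14 = 1  t=3,i=10
  .##.# -> .   bit 13 = 0  t=3,i=17
  .##.. -> #   bit 12 = 1  t=0,i=3
  .#.## -> #   bit 11 = 1  t=0,i=9
  .#.#. -> .   bit 10 = 0  t=5,i=10
  .#..# -> #   bit 9 = 1  t=4,i=4
  .#... -> #   bit 8 = 1  t=0,i=21
  ..### -> .   bit 7 = 0  t=1,i=2
  ..##. -> #   bit 6 = 1  t=0,i=2
  ..#.# -> .   bit 5 = 0  t=0,i=8
  ..#.. -> #   bit 4 = 1  t=0,i=20
  ...## -> .   bit 3 = 0  t=0,i=1
  ...#. -> #   bit 2 = 1  t=0,i=7
  ....# -> .   bit 1 = 0  t=0,i=0
  ..... -> .   bit 0 = 0  t=2,i=0
  bits 10001001100001111101101101010100 = 2307382100

2307382100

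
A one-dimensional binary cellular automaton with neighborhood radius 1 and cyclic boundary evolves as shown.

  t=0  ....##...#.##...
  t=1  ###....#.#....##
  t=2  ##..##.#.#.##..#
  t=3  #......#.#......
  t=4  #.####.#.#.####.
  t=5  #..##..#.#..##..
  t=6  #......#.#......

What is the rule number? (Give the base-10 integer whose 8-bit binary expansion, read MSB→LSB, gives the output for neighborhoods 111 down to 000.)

133

  [7] ### => #  t=1,i=0
  [6] ##. => .  t=0,i=5
  [5] #.# => .  t=0,i=10
  [4] #.. => .  t=0,i=6
  [3] .## => .  t=0,i=4
  [2] .#. => #  t=0,i=9
  [1] ..# => .  t=0,i=3
  [0] ... => #  t=0,i=0
  bits 10000101 = 133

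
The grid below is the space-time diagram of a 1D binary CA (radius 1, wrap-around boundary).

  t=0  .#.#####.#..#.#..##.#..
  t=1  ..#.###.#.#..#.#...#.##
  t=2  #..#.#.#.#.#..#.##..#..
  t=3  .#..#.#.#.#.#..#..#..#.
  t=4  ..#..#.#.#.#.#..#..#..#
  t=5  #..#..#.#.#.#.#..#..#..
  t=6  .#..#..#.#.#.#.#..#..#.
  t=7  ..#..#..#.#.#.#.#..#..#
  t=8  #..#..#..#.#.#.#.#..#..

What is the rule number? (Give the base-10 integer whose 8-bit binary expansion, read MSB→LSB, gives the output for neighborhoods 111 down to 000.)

  nb ###: next=#  (t=0,i=4, bit7=1)
  nb ##.: next=.  (t=0,i=7, bit6=0)
  nb #.#: next=#  (t=0,i=2, bit5=1)
  nb #..: next=#  (t=0,i=10, bit4=1)
  nb .##: next=.  (t=0,i=3, bit3=0)
  nb .#.: next=.  (t=0,i=1, bit2=0)
  nb ..#: next=.  (t=0,i=0, bit1=0)
  nb ...: next=#  (t=0,i=22, bit0=1)
  bits 10110001 = 177

177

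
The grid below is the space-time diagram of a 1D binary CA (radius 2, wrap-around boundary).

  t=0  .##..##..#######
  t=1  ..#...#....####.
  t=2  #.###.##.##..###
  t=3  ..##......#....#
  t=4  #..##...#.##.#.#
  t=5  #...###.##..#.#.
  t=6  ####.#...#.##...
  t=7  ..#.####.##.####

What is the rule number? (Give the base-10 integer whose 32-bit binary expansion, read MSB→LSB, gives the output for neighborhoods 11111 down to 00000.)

3583400762

  nb #####: next=#  (t=0,i=11, bit31=1)
  nb ####.: next=#  (t=0,i=14, bit30=1)
  nb ###.#: next=.  (t=0,i=15, bit29=0)
  nb ###..: next=#  (t=1,i=14, bit28=1)
  nb ##.##: next=.  (t=0,i=0, bit27=0)
  nb ##.#.: next=#  (t=4,i=12, bit26=1)
  nb ##..#: next=.  (t=0,i=3, bit25=0)
  nb ##...: next=#  (t=1,i=15, bit24=1)
  nb #.###: next=#  (t=2,i=2, bit23=1)
  nb #.##.: next=.  (t=0,i=1, bit22=0)
  nb #.#.#: next=.  (t=4,i=13, bit21=0)
  nb #.#..: next=#  (t=5,i=0, bit20=1)
  nb #..##: next=.  (t=0,i=4, bit19=0)
  nb #..#.: next=#  (t=5,i=11, bit18=1)
  nb #...#: next=#  (t=1,i=0, bit17=1)
  nb #....: next=.  (t=1,i=8, bit16=0)
  nb .####: next=.  (t=0,i=10, bit15=0)
  nb .###.: next=#  (t=2,i=3, bit14=1)
  nb .##.#: next=.  (t=2,i=7, bit13=0)
  nb .##..: next=#  (t=0,i=2, bit12=1)
  nb .#.##: next=#  (t=4,i=9, bit11=1)
  nb .#.#.: next=.  (t=5,i=13, bit10=0)
  nb .#..#: next=#  (t=3,i=0, bit9=1)
  nb .#...: next=#  (t=1,i=3, bit8=1)
  nb ..###: next=.  (t=0,i=9, bit7=0)
  nb ..##.: next=.  (t=0,i=5, bit6=0)
  nb ..#.#: next=#  (t=4,i=8, bit5=1)
  nb ..#..: next=#  (t=1,i=2, bit4=1)
  nb ...##: next=#  (t=1,i=10, bit3=1)
  nb ...#.: next=.  (t=1,i=1, bit2=0)
  nb ....#: next=#  (t=1,i=9, bit1=1)
  nb .....: next=.  (t=3,i=6, bit0=0)
  bits 11010101100101100101101100111010 = 3583400762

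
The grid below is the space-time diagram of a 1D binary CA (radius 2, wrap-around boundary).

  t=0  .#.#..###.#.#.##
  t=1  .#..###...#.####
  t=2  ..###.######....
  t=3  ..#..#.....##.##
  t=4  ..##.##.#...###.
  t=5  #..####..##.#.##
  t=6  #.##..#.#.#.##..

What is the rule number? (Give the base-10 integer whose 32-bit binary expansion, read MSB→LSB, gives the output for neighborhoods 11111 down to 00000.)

426388405

  [31] ##### => .  t=2,i=8
  [30] ####. => .  t=1,i=14
  [29] ###.# => .  t=0,i=8
  [28] ###.. => #  t=1,i=6
  [27] ##.## => #  t=2,i=5
  [26] ##.#. => .  t=0,i=0
  [25] ##..# => .  t=3,i=0
  [24] ##... => #  t=1,i=7
  [23] #.### => .  t=1,i=12
  [22] #.##. => #  t=0,i=14
  [21] #.#.# => #  t=0,i=1
  [20] #.#.. => .  t=0,i=3
  [19] #..## => #  t=0,i=5
  [18] #..#. => .  t=3,i=1
  [17] #...# => #  t=1,i=8
  [16] #.... => .  t=2,i=13
  [15] .#### => .  t=1,i=13
  [14] .###. => .  t=0,i=7
  [13] .##.# => #  t=0,i=15
  [12] .##.. => .  t=3,i=15
  [11] .#.## => #  t=0,i=13
  [10] .#.#. => .  t=0,i=2
  [9] .#..# => #  t=0,i=4
  [8] .#... => #  t=3,i=6
  [7] ..### => #  t=0,i=6
  [6] ..##. => .  t=3,i=11
  [5] ..#.# => #  t=1,i=10
  [4] ..#.. => #  t=3,i=2
  [3] ...## => .  t=2,i=1
  [2] ...#. => #  t=1,i=9
  [1] ....# => .  t=2,i=0
  [0] ..... => #  t=2,i=14
  bits 00011001011010100010101110110101 = 426388405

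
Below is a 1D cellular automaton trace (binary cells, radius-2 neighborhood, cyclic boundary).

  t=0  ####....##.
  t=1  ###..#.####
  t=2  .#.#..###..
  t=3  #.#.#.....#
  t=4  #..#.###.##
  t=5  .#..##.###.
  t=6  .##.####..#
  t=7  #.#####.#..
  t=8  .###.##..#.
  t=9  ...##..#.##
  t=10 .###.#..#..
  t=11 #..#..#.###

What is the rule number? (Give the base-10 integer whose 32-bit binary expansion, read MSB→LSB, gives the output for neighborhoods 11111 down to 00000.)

1787015005

  nb #####: next=.  (t=1,i=0, bit31=0)
  nb ####.: next=#  (t=0,i=2, bit30=1)
  nb ###.#: next=#  (t=4,i=7, bit29=1)
  nb ###..: next=.  (t=0,i=3, bit28=0)
  nb ##.##: next=#  (t=0,i=10, bit27=1)
  nb ##.#.: next=.  (t=3,i=1, bit26=0)
  nb ##..#: next=#  (t=1,i=3, bit25=1)
  nb ##...: next=.  (t=0,i=4, bit24=0)
  nb #.###: next=#  (t=0,i=0, bit23=1)
  nb #.##.: next=.  (t=6,i=1, bit22=0)
  nb #.#.#: next=.  (t=3,i=2, bit21=0)
  nb #.#..: next=.  (t=2,i=3, bit20=0)
  nb #..##: next=.  (t=2,i=5, bit19=0)
  nb #..#.: next=.  (t=1,i=4, bit18=0)
  nb #...#: next=#  (t=2,i=10, bit17=1)
  nb #....: next=#  (t=0,i=5, bit16=1)
  nb .####: next=#  (t=0,i=1, bit15=1)
  nb .###.: next=.  (t=2,i=7, bit14=0)
  nb .##.#: next=#  (t=0,i=9, bit13=1)
  nb .##..: next=.  (t=8,i=6, bit12=0)
  nb .#.##: next=#  (t=1,i=6, bit11=1)
  nb .#.#.: next=#  (t=2,i=2, bit10=1)
  nb .#..#: next=#  (t=2,i=4, bit9=1)
  nb .#...: next=#  (t=3,i=5, bit8=1)
  nb ..###: next=.  (t=2,i=6, bit7=0)
  nb ..##.: next=#  (t=0,i=8, bit6=1)
  nb ..#.#: next=.  (t=1,i=5, bit5=0)
  nb ..#..: next=#  (t=5,i=1, bit4=1)
  nb ...##: next=#  (t=0,i=7, bit3=1)
  nb ...#.: next=#  (t=2,i=0, bit2=1)
  nb ....#: next=.  (t=0,i=6, bit1=0)
  nb .....: next=#  (t=3,i=7, bit0=1)
  bits 01101010100000111010111101011101 = 1787015005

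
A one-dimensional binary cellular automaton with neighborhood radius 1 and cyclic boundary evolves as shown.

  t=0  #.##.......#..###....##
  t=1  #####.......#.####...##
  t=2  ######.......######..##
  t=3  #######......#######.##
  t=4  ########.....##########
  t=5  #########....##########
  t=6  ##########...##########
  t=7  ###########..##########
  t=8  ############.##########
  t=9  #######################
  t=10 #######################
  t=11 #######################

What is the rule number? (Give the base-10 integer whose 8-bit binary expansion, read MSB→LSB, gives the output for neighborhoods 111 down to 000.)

248

  ###|#  b7=1 t=0,i=15
  ##.|#  b6=1 t=0,i=0
  #.#|#  b5=1 t=0,i=1
  #..|#  b4=1 t=0,i=4
  .##|#  b3=1 t=0,i=2
  .#.|.  b2=0 t=0,i=11
  ..#|.  b1=0 t=0,i=10
  ...|.  b0=0 t=0,i=5
  bits 11111000 = 248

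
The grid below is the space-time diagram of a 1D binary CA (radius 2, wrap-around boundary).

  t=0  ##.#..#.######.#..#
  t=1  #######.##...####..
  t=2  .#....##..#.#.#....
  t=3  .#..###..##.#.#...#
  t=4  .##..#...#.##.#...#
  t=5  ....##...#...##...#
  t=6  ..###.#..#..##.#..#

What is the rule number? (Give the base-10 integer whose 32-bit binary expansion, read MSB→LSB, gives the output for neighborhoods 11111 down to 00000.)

766820986

  [31] ##### => .  t=0,i=10
  [30] ####. => .  t=0,i=12
  [29] ###.# => #  t=0,i=1
  [28] ###.. => .  t=1,i=16
  [27] ##.## => #  t=1,i=7
  [26] ##.#. => #  t=0,i=2
  [25] ##..# => .  t=1,i=17
  [24] ##... => #  t=1,i=10
  [23] #.### => #  t=0,i=8
  [22] #.##. => .  t=1,i=8
  [21] #.#.# => #  t=2,i=12
  [20] #.#.. => #  t=0,i=3
  [19] #..## => .  t=0,i=17
  [18] #..#. => #  t=0,i=5
  [17] #...# => .  t=1,i=11
  [16] #.... => .  t=2,i=3
  [15] .#### => #  t=0,i=9
  [14] .###. => #  t=0,i=0
  [13] .##.# => .  t=3,i=10
  [12] .##.. => .  t=1,i=9
  [11] .#.## => .  t=0,i=7
  [10] .#.#. => .  t=2,i=11
  [9] .#..# => #  t=0,i=4
  [8] .#... => .  t=2,i=2
  [7] ..### => .  t=0,i=18
  [6] ..##. => #  t=2,i=6
  [5] ..#.# => #  t=0,i=6
  [4] ..#.. => #  t=2,i=1
  [3] ...## => #  t=1,i=12
  [2] ...#. => .  t=2,i=0
  [1] ....# => #  t=2,i=4
  [0] ..... => .  t=2,i=17
  bits 00101101101101001100001001111010 = 766820986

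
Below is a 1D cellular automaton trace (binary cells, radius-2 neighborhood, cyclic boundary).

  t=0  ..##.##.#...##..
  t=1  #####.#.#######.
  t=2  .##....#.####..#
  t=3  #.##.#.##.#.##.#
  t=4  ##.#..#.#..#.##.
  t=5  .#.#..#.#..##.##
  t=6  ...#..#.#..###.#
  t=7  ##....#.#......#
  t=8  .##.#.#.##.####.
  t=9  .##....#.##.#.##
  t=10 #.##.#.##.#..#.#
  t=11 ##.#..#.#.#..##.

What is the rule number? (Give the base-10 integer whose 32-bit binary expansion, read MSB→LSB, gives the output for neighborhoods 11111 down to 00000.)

  #####|#  b31=1 t=1,i=2
  ####.|.  b30=0 t=1,i=3
  ###.#|.  b29=0 t=1,i=4
  ###..|#  b28=1 t=2,i=12
  ##.##|#  b27=1 t=0,i=4
  ##.#.|.  b26=0 t=0,i=7
  ##..#|#  b25=1 t=2,i=13
  ##...|#  b24=1 t=0,i=14
  #.###|.  b23=0 t=1,i=0
  #.##.|.  b22=0 t=0,i=5
  #.#.#|.  b21=0 t=1,i=6
  #.#..|#  b20=1 t=0,i=8
  #..##|.  b19=0 t=5,i=10
  #..#.|.  b18=0 t=2,i=14
  #...#|#  b17=1 t=0,i=10
  #....|.  b16=0 t=0,i=15
  .####|#  b15=1 t=1,i=1
  .###.|.  b14=0 t=6,i=12
  .##.#|#  b13=1 t=0,i=3
  .##..|#  b12=1 t=0,i=13
  .#.##|#  b11=1 t=1,i=7
  .#.#.|.  b10=0 t=4,i=7
  .#..#|.  b9=0 t=4,i=4
  .#...|#  b8=1 t=0,i=9
  ..###|.  b7=0 t=6,i=11
  ..##.|#  b6=1 t=0,i=2
  ..#.#|#  b5=1 t=2,i=7
  ..#..|.  b4=0 t=6,i=3
  ...##|#  b3=1 t=0,i=1
  ...#.|.  b2=0 t=2,i=6
  ....#|#  b1=1 t=0,i=0
  .....|#  b0=1 t=7,i=11
  bits 10011011000100101011100101101011 = 2601695595

2601695595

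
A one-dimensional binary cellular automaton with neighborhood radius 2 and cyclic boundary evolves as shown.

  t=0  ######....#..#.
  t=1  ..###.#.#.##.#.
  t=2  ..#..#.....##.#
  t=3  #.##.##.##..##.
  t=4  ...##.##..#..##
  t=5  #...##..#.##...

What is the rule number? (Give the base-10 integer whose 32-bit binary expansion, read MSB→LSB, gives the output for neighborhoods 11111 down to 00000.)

3472892851

  nb #####: next=#  (t=0,i=2, bit31=1)
  nb ####.: next=#  (t=0,i=4, bit30=1)
  nb ###.#: next=.  (t=1,i=4, bit29=0)
  nb ###..: next=.  (t=0,i=5, bit28=0)
  nb ##.##: next=#  (t=3,i=4, bit27=1)
  nb ##.#.: next=#  (t=1,i=5, bit26=1)
  nb ##..#: next=#  (t=3,i=10, bit25=1)
  nb ##...: next=#  (t=0,i=6, bit24=1)
  nb #.###: next=.  (t=0,i=0, bit23=0)
  nb #.##.: next=.  (t=1,i=10, bit22=0)
  nb #.#.#: next=.  (t=1,i=6, bit21=0)
  nb #.#..: next=.  (t=1,i=13, bit20=0)
  nb #..##: next=.  (t=3,i=11, bit19=0)
  nb #..#.: next=.  (t=0,i=12, bit18=0)
  nb #...#: next=.  (t=1,i=0, bit17=0)
  nb #....: next=.  (t=0,i=7, bit16=0)
  nb .####: next=.  (t=0,i=1, bit15=0)
  nb .###.: next=.  (t=1,i=3, bit14=0)
  nb .##.#: next=#  (t=1,i=11, bit13=1)
  nb .##..: next=.  (t=3,i=9, bit12=0)
  nb .#.##: next=.  (t=0,i=14, bit11=0)
  nb .#.#.: next=.  (t=1,i=7, bit10=0)
  nb .#..#: next=#  (t=0,i=11, bit9=1)
  nb .#...: next=#  (t=1,i=14, bit8=1)
  nb ..###: next=#  (t=1,i=2, bit7=1)
  nb ..##.: next=.  (t=2,i=11, bit6=0)
  nb ..#.#: next=#  (t=0,i=13, bit5=1)
  nb ..#..: next=#  (t=0,i=10, bit4=1)
  nb ...##: next=.  (t=1,i=1, bit3=0)
  nb ...#.: next=.  (t=0,i=9, bit2=0)
  nb ....#: next=#  (t=0,i=8, bit1=1)
  nb .....: next=#  (t=2,i=8, bit0=1)
  bits 11001111000000000010001110110011 = 3472892851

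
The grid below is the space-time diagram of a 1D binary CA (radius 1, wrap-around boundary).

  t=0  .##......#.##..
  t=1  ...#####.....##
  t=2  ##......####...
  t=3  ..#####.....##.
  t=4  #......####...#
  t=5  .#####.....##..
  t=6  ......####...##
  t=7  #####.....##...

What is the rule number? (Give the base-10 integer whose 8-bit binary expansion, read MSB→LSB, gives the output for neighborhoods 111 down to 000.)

17

  [7] ### => .  t=1,i=4
  [6] ##. => .  t=0,i=2
  [5] #.# => .  t=0,i=10
  [4] #.. => #  t=0,i=3
  [3] .## => .  t=0,i=1
  [2] .#. => .  t=0,i=9
  [1] ..# => .  t=0,i=0
  [0] ... => #  t=0,i=4
  bits 00010001 = 17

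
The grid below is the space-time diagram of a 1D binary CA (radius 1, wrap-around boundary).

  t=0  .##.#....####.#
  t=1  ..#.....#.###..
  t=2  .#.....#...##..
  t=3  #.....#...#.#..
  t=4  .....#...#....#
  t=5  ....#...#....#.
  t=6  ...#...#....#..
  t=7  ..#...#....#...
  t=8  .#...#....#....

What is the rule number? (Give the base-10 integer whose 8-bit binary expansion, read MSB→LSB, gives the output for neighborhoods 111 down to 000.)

194

  ###|#  b7=1 t=0,i=10
  ##.|#  b6=1 t=0,i=2
  #.#|.  b5=0 t=0,i=0
  #..|.  b4=0 t=0,i=5
  .##|.  b3=0 t=0,i=1
  .#.|.  b2=0 t=0,i=4
  ..#|#  b1=1 t=0,i=8
  ...|.  b0=0 t=0,i=6
  bits 11000010 = 194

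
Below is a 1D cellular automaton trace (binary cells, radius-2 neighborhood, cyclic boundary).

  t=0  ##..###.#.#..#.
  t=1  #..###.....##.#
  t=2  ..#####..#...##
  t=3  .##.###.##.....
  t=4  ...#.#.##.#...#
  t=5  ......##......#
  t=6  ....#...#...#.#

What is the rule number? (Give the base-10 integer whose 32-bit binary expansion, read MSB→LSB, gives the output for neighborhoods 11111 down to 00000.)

  nb #####: next=#  (t=2,i=4, bit31=1)
  nb ####.: next=#  (t=2,i=5, bit30=1)
  nb ###.#: next=.  (t=0,i=6, bit29=0)
  nb ###..: next=#  (t=1,i=5, bit28=1)
  nb ##.##: next=#  (t=1,i=13, bit27=1)
  nb ##.#.: next=.  (t=0,i=7, bit26=0)
  nb ##..#: next=.  (t=0,i=2, bit25=0)
  nb ##...: next=#  (t=1,i=6, bit24=1)
  nb #.###: next=.  (t=3,i=4, bit23=0)
  nb #.##.: next=#  (t=0,i=0, bit22=1)
  nb #.#.#: next=.  (t=0,i=8, bit21=0)
  nb #.#..: next=.  (t=0,i=10, bit20=0)
  nb #..##: next=#  (t=0,i=3, bit19=1)
  nb #..#.: next=#  (t=0,i=12, bit18=1)
  nb #...#: next=.  (t=2,i=11, bit17=0)
  nb #....: next=.  (t=1,i=7, bit16=0)
  nb .####: next=.  (t=2,i=3, bit15=0)
  nb .###.: next=#  (t=0,i=5, bit14=1)
  nb .##.#: next=.  (t=1,i=12, bit13=0)
  nb .##..: next=.  (t=0,i=1, bit12=0)
  nb .#.##: next=#  (t=0,i=14, bit11=1)
  nb .#.#.: next=.  (t=0,i=9, bit10=0)
  nb .#..#: next=#  (t=0,i=11, bit9=1)
  nb .#...: next=.  (t=2,i=10, bit8=0)
  nb ..###: next=#  (t=0,i=4, bit7=1)
  nb ..##.: next=.  (t=1,i=11, bit6=0)
  nb ..#.#: next=.  (t=0,i=13, bit5=0)
  nb ..#..: next=#  (t=2,i=9, bit4=1)
  nb ...##: next=.  (t=1,i=10, bit3=0)
  nb ...#.: next=.  (t=4,i=2, bit2=0)
  nb ....#: next=#  (t=1,i=9, bit1=1)
  nb .....: next=.  (t=1,i=8, bit0=0)
  bits 11011001010011000100101010010010 = 3645655698

3645655698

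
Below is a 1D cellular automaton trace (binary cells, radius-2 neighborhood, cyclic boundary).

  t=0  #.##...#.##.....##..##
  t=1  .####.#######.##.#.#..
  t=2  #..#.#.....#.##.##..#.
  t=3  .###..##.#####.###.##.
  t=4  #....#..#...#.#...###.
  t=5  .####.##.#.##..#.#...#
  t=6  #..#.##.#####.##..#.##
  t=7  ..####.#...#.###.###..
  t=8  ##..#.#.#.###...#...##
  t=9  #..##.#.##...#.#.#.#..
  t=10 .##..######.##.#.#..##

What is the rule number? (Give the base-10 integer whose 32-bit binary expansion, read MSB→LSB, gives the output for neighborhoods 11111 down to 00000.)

  [31] ##### => .  t=1,i=8
  [30] ####. => #  t=1,i=3
  [29] ###.# => .  t=0,i=0
  [28] ###.. => .  t=3,i=3
  [27] ##.## => #  t=0,i=1
  [26] ##.#. => #  t=1,i=16
  [25] ##..# => .  t=0,i=18
  [24] ##... => #  t=0,i=4
  [23] #.### => .  t=1,i=6
  [22] #.##. => #  t=0,i=2
  [21] #.#.# => #  t=1,i=17
  [20] #.#.. => .  t=1,i=19
  [19] #..## => #  t=0,i=19
  [18] #..#. => #  t=2,i=2
  [17] #...# => .  t=0,i=5
  [16] #.... => #  t=0,i=12
  [15] .#### => .  t=1,i=2
  [14] .###. => .  t=0,i=21
  [13] .##.# => .  t=1,i=15
  [12] .##.. => #  t=0,i=3
  [11] .#.## => #  t=0,i=8
  [10] .#.#. => .  t=1,i=18
  [9] .#..# => #  t=2,i=1
  [8] .#... => #  t=1,i=20
  [7] ..### => .  t=0,i=20
  [6] ..##. => .  t=0,i=16
  [5] ..#.# => #  t=0,i=7
  [4] ..#.. => .  t=4,i=5
  [3] ...## => #  t=0,i=15
  [2] ...#. => #  t=0,i=6
  [1] ....# => #  t=0,i=14
  [0] ..... => .  t=0,i=13
  bits 01001101011011010001101100101110 = 1298996014

1298996014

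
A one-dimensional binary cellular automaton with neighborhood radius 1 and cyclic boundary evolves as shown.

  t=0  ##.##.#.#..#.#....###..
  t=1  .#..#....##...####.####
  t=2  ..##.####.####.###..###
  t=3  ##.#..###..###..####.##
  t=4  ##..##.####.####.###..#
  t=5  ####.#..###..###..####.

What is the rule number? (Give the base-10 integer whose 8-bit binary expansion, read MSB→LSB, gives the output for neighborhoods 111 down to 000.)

  ### -> #   bit 7 = 1  t=0,i=19
  ##. -> #   bit 6 = 1  t=0,i=1
  #.# -> .   bit 5 = 0  t=0,i=2
  #.. -> #   bit 4 = 1  t=0,i=9
  .## -> .   bit 3 = 0  t=0,i=0
  .#. -> .   bit 2 = 0  t=0,i=6
  ..# -> #   bit 1 = 1  t=0,i=10
  ... -> #   bit 0 = 1  t=0,i=15
  bits 11010011 = 211

211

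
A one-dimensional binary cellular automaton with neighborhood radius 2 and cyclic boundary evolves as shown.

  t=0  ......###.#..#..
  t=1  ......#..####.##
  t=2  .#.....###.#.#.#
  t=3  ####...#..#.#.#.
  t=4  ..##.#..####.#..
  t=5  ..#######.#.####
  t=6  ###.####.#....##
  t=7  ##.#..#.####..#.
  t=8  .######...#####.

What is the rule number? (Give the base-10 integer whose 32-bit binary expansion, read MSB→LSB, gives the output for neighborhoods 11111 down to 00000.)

  nb #####: next=#  (t=5,i=4, bit31=1)
  nb ####.: next=#  (t=1,i=11, bit30=1)
  nb ###.#: next=.  (t=0,i=8, bit29=0)
  nb ###..: next=#  (t=3,i=3, bit28=1)
  nb ##.##: next=#  (t=1,i=13, bit27=1)
  nb ##.#.: next=#  (t=0,i=9, bit26=1)
  nb ##..#: next=#  (t=5,i=0, bit25=1)
  nb ##...: next=.  (t=1,i=0, bit24=0)
  nb #.###: next=.  (t=3,i=0, bit23=0)
  nb #.##.: next=.  (t=1,i=14, bit22=0)
  nb #.#.#: next=.  (t=2,i=11, bit21=0)
  nb #.#..: next=#  (t=0,i=10, bit20=1)
  nb #..##: next=#  (t=1,i=8, bit19=1)
  nb #..#.: next=#  (t=0,i=12, bit18=1)
  nb #...#: next=#  (t=3,i=5, bit17=1)
  nb #....: next=#  (t=0,i=15, bit16=1)
  nb .####: next=.  (t=1,i=10, bit15=0)
  nb .###.: next=.  (t=0,i=7, bit14=0)
  nb .##.#: next=#  (t=4,i=3, bit13=1)
  nb .##..: next=#  (t=1,i=15, bit12=1)
  nb .#.##: next=.  (t=3,i=15, bit11=0)
  nb .#.#.: next=#  (t=2,i=0, bit10=1)
  nb .#..#: next=#  (t=0,i=11, bit9=1)
  nb .#...: next=#  (t=0,i=14, bit8=1)
  nb ..###: next=#  (t=0,i=6, bit7=1)
  nb ..##.: next=#  (t=4,i=2, bit6=1)
  nb ..#.#: next=#  (t=3,i=10, bit5=1)
  nb ..#..: next=.  (t=0,i=13, bit4=0)
  nb ...##: next=.  (t=0,i=5, bit3=0)
  nb ...#.: next=.  (t=1,i=5, bit2=0)
  nb ....#: next=.  (t=0,i=4, bit1=0)
  nb .....: next=.  (t=0,i=0, bit0=0)
  bits 11011110000111110011011111100000 = 3726587872

3726587872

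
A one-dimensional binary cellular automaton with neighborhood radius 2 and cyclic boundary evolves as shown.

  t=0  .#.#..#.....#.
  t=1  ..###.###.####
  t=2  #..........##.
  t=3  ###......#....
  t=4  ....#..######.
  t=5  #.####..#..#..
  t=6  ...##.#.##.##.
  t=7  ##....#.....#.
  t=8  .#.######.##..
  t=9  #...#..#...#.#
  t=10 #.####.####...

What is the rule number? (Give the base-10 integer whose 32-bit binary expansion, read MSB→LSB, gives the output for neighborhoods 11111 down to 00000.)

1110677270

  [31] ##### => .  t=4,i=9
  [30] ####. => #  t=1,i=12
  [29] ###.# => .  t=1,i=4
  [28] ###.. => .  t=1,i=13
  [27] ##.## => .  t=1,i=5
  [26] ##.#. => .  t=2,i=13
  [25] ##..# => #  t=1,i=0
  [24] ##... => .  t=3,i=3
  [23] #.### => .  t=1,i=6
  [22] #.##. => .  t=6,i=8
  [21] #.#.# => #  t=6,i=6
  [20] #.#.. => #  t=0,i=3
  [19] #..## => .  t=1,i=1
  [18] #..#. => .  t=0,i=0
  [17] #...# => #  t=8,i=13
  [16] #.... => #  t=0,i=8
  [15] .#### => #  t=1,i=11
  [14] .###. => .  t=1,i=3
  [13] .##.# => .  t=2,i=12
  [12] .##.. => #  t=6,i=12
  [11] .#.## => .  t=5,i=1
  [10] .#.#. => #  t=0,i=2
  [9] .#..# => #  t=0,i=4
  [8] .#... => #  t=0,i=7
  [7] ..### => .  t=1,i=2
  [6] ..##. => .  t=2,i=11
  [5] ..#.# => .  t=0,i=1
  [4] ..#.. => #  t=0,i=6
  [3] ...## => .  t=2,i=10
  [2] ...#. => #  t=0,i=11
  [1] ....# => #  t=0,i=10
  [0] ..... => .  t=0,i=9
  bits 01000010001100111001011100010110 = 1110677270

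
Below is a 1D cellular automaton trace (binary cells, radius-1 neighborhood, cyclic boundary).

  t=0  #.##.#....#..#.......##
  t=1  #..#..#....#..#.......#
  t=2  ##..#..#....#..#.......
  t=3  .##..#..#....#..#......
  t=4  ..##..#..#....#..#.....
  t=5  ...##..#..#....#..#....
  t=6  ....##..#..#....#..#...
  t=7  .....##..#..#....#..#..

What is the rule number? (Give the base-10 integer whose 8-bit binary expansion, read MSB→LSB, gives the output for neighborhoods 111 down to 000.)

208

  ### -> #   bit 7 = 1  t=0,i=22
  ##. -> #   bit 6 = 1  t=0,i=0
  #.# -> .   bit 5 = 0  t=0,i=1
  #.. -> #   bit 4 = 1  t=0,i=6
  .## -> .   bit 3 = 0  t=0,i=2
  .#. -> .   bit 2 = 0  t=0,i=5
  ..# -> .   bit 1 = 0  t=0,i=9
  ... -> .   bit 0 = 0  t=0,i=7
  bits 11010000 = 208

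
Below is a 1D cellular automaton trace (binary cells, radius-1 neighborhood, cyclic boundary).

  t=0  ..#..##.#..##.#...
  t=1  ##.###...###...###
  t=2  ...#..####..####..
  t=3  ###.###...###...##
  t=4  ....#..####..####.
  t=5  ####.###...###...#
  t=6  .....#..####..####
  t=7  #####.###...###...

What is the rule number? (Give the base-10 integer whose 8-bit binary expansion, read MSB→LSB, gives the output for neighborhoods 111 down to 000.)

  nb ###: next=.  (t=1,i=0, bit7=0)
  nb ##.: next=.  (t=0,i=6, bit6=0)
  nb #.#: next=.  (t=0,i=7, bit5=0)
  nb #..: next=#  (t=0,i=3, bit4=1)
  nb .##: next=#  (t=0,i=5, bit3=1)
  nb .#.: next=.  (t=0,i=2, bit2=0)
  nb ..#: next=#  (t=0,i=1, bit1=1)
  nb ...: next=#  (t=0,i=0, bit0=1)
  bits 00011011 = 27

27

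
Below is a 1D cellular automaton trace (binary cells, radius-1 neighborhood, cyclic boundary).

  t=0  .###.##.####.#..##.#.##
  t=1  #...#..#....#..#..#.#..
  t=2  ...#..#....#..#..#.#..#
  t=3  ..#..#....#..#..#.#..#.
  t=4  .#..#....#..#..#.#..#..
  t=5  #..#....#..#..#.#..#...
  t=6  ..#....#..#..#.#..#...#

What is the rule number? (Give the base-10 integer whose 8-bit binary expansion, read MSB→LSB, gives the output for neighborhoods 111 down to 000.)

34

  ### -> .   bit 7 = 0  t=0,i=2
  ##. -> .   bit 6 = 0  t=0,i=3
  #.# -> #   bit 5 = 1  t=0,i=0
  #.. -> .   bit 4 = 0  t=0,i=14
  .## -> .   bit 3 = 0  t=0,i=1
  .#. -> .   bit 2 = 0  t=0,i=13
  ..# -> #   bit 1 = 1  t=0,i=15
  ... -> .   bit 0 = 0  t=1,i=2
  bits 00100010 = 34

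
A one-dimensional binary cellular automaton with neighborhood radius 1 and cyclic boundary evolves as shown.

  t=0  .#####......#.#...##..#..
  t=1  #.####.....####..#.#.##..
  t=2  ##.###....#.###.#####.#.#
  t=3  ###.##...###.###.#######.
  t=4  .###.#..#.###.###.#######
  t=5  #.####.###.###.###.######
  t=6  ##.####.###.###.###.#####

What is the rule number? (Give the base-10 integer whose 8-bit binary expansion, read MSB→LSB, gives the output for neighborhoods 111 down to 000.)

230

  nb ###: next=#  (t=0,i=2, bit7=1)
  nb ##.: next=#  (t=0,i=5, bit6=1)
  nb #.#: next=#  (t=0,i=13, bit5=1)
  nb #..: next=.  (t=0,i=6, bit4=0)
  nb .##: next=.  (t=0,i=1, bit3=0)
  nb .#.: next=#  (t=0,i=12, bit2=1)
  nb ..#: next=#  (t=0,i=0, bit1=1)
  nb ...: next=.  (t=0,i=7, bit0=0)
  bits 11100110 = 230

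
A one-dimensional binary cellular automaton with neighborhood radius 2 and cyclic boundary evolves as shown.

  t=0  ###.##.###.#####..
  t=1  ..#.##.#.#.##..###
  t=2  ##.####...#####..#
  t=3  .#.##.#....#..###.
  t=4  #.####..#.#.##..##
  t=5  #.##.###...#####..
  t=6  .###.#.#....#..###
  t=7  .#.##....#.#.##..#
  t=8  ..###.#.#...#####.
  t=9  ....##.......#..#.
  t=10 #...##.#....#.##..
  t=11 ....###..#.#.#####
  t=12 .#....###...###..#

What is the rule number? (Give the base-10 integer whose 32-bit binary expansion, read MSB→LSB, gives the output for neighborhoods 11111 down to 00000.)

919452228

  nb #####: next=.  (t=0,i=13, bit31=0)
  nb ####.: next=.  (t=0,i=14, bit30=0)
  nb ###.#: next=#  (t=0,i=2, bit29=1)
  nb ###..: next=#  (t=0,i=15, bit28=1)
  nb ##.##: next=.  (t=0,i=3, bit27=0)
  nb ##.#.: next=#  (t=1,i=6, bit26=1)
  nb ##..#: next=#  (t=0,i=16, bit25=1)
  nb ##...: next=.  (t=2,i=7, bit24=0)
  nb #.###: next=#  (t=0,i=7, bit23=1)
  nb #.##.: next=#  (t=0,i=4, bit22=1)
  nb #.#.#: next=.  (t=1,i=7, bit21=0)
  nb #.#..: next=.  (t=3,i=6, bit20=0)
  nb #..##: next=#  (t=0,i=17, bit19=1)
  nb #..#.: next=#  (t=1,i=1, bit18=1)
  nb #...#: next=.  (t=2,i=8, bit17=0)
  nb #....: next=#  (t=3,i=8, bit16=1)
  nb .####: next=#  (t=0,i=12, bit15=1)
  nb .###.: next=.  (t=0,i=1, bit14=0)
  nb .##.#: next=#  (t=0,i=5, bit13=1)
  nb .##..: next=#  (t=1,i=12, bit12=1)
  nb .#.##: next=#  (t=1,i=3, bit11=1)
  nb .#.#.: next=.  (t=1,i=8, bit10=0)
  nb .#..#: next=#  (t=3,i=12, bit9=1)
  nb .#...: next=.  (t=3,i=7, bit8=0)
  nb ..###: next=.  (t=0,i=0, bit7=0)
  nb ..##.: next=#  (t=9,i=4, bit6=1)
  nb ..#.#: next=.  (t=1,i=2, bit5=0)
  nb ..#..: next=.  (t=3,i=11, bit4=0)
  nb ...##: next=.  (t=2,i=9, bit3=0)
  nb ...#.: next=#  (t=3,i=10, bit2=1)
  nb ....#: next=.  (t=3,i=9, bit1=0)
  nb .....: next=.  (t=9,i=1, bit0=0)
  bits 00110110110011011011101001000100 = 919452228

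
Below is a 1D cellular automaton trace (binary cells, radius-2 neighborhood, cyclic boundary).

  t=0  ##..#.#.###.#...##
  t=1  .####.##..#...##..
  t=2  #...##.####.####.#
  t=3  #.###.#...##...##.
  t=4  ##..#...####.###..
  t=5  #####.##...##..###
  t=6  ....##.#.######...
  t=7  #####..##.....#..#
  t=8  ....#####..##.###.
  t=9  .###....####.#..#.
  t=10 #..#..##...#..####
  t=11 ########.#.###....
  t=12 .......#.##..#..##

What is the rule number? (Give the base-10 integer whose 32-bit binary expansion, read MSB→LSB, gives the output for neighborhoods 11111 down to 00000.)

  nb #####: next=.  (t=5,i=0, bit31=0)
  nb ####.: next=.  (t=0,i=0, bit30=0)
  nb ###.#: next=#  (t=0,i=10, bit29=1)
  nb ###..: next=#  (t=0,i=1, bit28=1)
  nb ##.##: next=#  (t=1,i=5, bit27=1)
  nb ##.#.: next=.  (t=0,i=11, bit26=0)
  nb ##..#: next=#  (t=0,i=2, bit25=1)
  nb ##...: next=.  (t=1,i=16, bit24=0)
  nb #.###: next=.  (t=0,i=8, bit23=0)
  nb #.##.: next=.  (t=1,i=6, bit22=0)
  nb #.#.#: next=#  (t=0,i=6, bit21=1)
  nb #.#..: next=.  (t=0,i=12, bit20=0)
  nb #..##: next=#  (t=4,i=17, bit19=1)
  nb #..#.: next=#  (t=0,i=3, bit18=1)
  nb #...#: next=#  (t=0,i=14, bit17=1)
  nb #....: next=.  (t=6,i=16, bit16=0)
  nb .####: next=.  (t=0,i=17, bit15=0)
  nb .###.: next=.  (t=0,i=9, bit14=0)
  nb .##.#: next=.  (t=2,i=5, bit13=0)
  nb .##..: next=#  (t=1,i=7, bit12=1)
  nb .#.##: next=#  (t=0,i=7, bit11=1)
  nb .#.#.: next=.  (t=0,i=5, bit10=0)
  nb .#..#: next=#  (t=7,i=15, bit9=1)
  nb .#...: next=.  (t=0,i=13, bit8=0)
  nb ..###: next=.  (t=0,i=16, bit7=0)
  nb ..##.: next=#  (t=1,i=14, bit6=1)
  nb ..#.#: next=#  (t=0,i=4, bit5=1)
  nb ..#..: next=#  (t=1,i=10, bit4=1)
  nb ...##: next=#  (t=0,i=15, bit3=1)
  nb ...#.: next=.  (t=7,i=13, bit2=0)
  nb ....#: next=#  (t=6,i=2, bit1=1)
  nb .....: next=#  (t=6,i=0, bit0=1)
  bits 00111010001011100001101001111011 = 976099963

976099963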